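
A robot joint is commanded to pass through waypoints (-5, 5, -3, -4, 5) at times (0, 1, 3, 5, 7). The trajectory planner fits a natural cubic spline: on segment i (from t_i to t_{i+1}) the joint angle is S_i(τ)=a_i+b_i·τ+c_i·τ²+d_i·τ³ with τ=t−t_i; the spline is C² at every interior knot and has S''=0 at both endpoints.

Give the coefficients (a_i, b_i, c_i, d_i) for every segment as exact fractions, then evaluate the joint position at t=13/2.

Δ: Δ0=10, Δ1=-4, Δ2=-1/2, Δ3=9/2
row 1: diag=6, rhs=-84; c'=1/3, d'=-14
row 2: denom=8−2·1/3=22/3; d'=(21−2·-14)/(22/3)=147/22
row 3: denom=8−2·3/11=82/11; d'=(30−2·147/22)/(82/11)=183/82
back: M3=183/82
back: M2=147/22−3/11·183/82=249/41
back: M1=-14−1/3·249/41=-657/41
M: M0=0, M1=-657/41, M2=249/41, M3=183/82, M4=0
seg 0: a=-5, c=M0/2=0, d=(M1−M0)/(6·1)=-219/82, b=Δ0−h0·(2M0+M1)/6=1039/82
seg 1: a=5, c=M1/2=-657/82, d=(M2−M1)/(6·2)=151/82, b=Δ1−h1·(2M1+M2)/6=191/41
seg 2: a=-3, c=M2/2=249/82, d=(M3−M2)/(6·2)=-105/328, b=Δ2−h2·(2M2+M3)/6=-217/41
seg 3: a=-4, c=M3/2=183/164, d=(M4−M3)/(6·2)=-61/328, b=Δ3−h3·(2M3+M4)/6=247/82
t_q=13/2 → seg 3, τ=3/2; S=-4+247/82·τ+183/164·τ²+-61/328·τ³=6301/2624

  seg 0: a=-5 b=1039/82 c=0 d=-219/82
  seg 1: a=5 b=191/41 c=-657/82 d=151/82
  seg 2: a=-3 b=-217/41 c=249/82 d=-105/328
  seg 3: a=-4 b=247/82 c=183/164 d=-61/328
S(13/2) = 6301/2624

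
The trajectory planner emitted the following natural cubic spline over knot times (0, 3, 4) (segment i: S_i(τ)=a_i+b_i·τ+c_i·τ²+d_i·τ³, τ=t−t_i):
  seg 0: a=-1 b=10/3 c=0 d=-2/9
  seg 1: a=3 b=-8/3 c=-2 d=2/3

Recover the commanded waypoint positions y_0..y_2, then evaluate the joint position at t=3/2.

y_0 = S_0(0) = a_0 = -1
y_1 = S_1(0) = a_1 = 3
y_2 = S_1(1) = -1
t_q=3/2 is in segment 0 (τ=3/2); S_0(τ)=13/4

y_0=-1 y_1=3 y_2=-1
S(3/2) = 13/4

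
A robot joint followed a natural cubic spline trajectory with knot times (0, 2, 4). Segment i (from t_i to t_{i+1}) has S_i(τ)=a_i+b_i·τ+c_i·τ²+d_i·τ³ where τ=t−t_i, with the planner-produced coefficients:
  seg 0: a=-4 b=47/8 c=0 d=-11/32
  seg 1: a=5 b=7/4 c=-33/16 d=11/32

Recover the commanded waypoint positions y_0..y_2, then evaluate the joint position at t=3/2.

y_0 = S_0(0) = a_0 = -4
y_1 = S_1(0) = a_1 = 5
y_2 = S_1(2) = 3
t_q=3/2 is in segment 0 (τ=3/2); S_0(τ)=935/256

y_0=-4 y_1=5 y_2=3
S(3/2) = 935/256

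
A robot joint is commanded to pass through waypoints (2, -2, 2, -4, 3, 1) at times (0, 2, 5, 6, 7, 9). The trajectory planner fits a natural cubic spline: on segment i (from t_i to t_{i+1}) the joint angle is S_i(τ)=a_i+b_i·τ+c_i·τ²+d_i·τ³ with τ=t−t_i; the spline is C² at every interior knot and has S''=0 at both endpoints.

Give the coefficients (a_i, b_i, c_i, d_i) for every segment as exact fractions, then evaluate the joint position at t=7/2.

Δ: Δ0=-2, Δ1=4/3, Δ2=-6, Δ3=7, Δ4=-1
row 1: diag=10, rhs=20; c'=3/10, d'=2
row 2: denom=8−3·3/10=71/10; d'=(-44−3·2)/(71/10)=-500/71
row 3: denom=4−1·10/71=274/71; d'=(78−1·-500/71)/(274/71)=3019/137
row 4: denom=6−1·71/274=1573/274; d'=(-48−1·3019/137)/(1573/274)=-19190/1573
back: M4=-19190/1573
back: M3=3019/137−71/274·-19190/1573=39636/1573
back: M2=-500/71−10/71·39636/1573=-16660/1573
back: M1=2−3/10·-16660/1573=8144/1573
M: M0=0, M1=8144/1573, M2=-16660/1573, M3=39636/1573, M4=-19190/1573, M5=0
seg 0: a=2, c=M0/2=0, d=(M1−M0)/(6·2)=2036/4719, b=Δ0−h0·(2M0+M1)/6=-17582/4719
seg 1: a=-2, c=M1/2=4072/1573, d=(M2−M1)/(6·3)=-106/121, b=Δ1−h1·(2M1+M2)/6=6850/4719
seg 2: a=2, c=M2/2=-8330/1573, d=(M3−M2)/(6·1)=28148/4719, b=Δ2−h2·(2M2+M3)/6=-31472/4719
seg 3: a=-4, c=M3/2=19818/1573, d=(M4−M3)/(6·1)=-29413/4719, b=Δ3−h3·(2M3+M4)/6=272/429
seg 4: a=3, c=M4/2=-9595/1573, d=(M5−M4)/(6·2)=9595/9438, b=Δ4−h4·(2M4+M5)/6=33661/4719
t_q=7/2 → seg 1, τ=3/2; S=-2+6850/4719·τ+4072/1573·τ²+-106/121·τ³=19161/6292

  seg 0: a=2 b=-17582/4719 c=0 d=2036/4719
  seg 1: a=-2 b=6850/4719 c=4072/1573 d=-106/121
  seg 2: a=2 b=-31472/4719 c=-8330/1573 d=28148/4719
  seg 3: a=-4 b=272/429 c=19818/1573 d=-29413/4719
  seg 4: a=3 b=33661/4719 c=-9595/1573 d=9595/9438
S(7/2) = 19161/6292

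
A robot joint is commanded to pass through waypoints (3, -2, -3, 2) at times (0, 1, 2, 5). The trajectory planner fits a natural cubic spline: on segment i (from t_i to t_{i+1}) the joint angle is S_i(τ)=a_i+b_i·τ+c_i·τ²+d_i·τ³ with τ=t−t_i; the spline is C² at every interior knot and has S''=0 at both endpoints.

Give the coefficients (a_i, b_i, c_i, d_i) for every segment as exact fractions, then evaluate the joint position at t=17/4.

Δ: Δ0=-5, Δ1=-1, Δ2=5/3
row 1: diag=4, rhs=24; c'=1/4, d'=6
row 2: denom=8−1·1/4=31/4; d'=(16−1·6)/(31/4)=40/31
back: M2=40/31
back: M1=6−1/4·40/31=176/31
M: M0=0, M1=176/31, M2=40/31, M3=0
seg 0: a=3, c=M0/2=0, d=(M1−M0)/(6·1)=88/93, b=Δ0−h0·(2M0+M1)/6=-553/93
seg 1: a=-2, c=M1/2=88/31, d=(M2−M1)/(6·1)=-68/93, b=Δ1−h1·(2M1+M2)/6=-289/93
seg 2: a=-3, c=M2/2=20/31, d=(M3−M2)/(6·3)=-20/279, b=Δ2−h2·(2M2+M3)/6=35/93
t_q=17/4 → seg 2, τ=9/4; S=-3+35/93·τ+20/31·τ²+-20/279·τ³=147/496

  seg 0: a=3 b=-553/93 c=0 d=88/93
  seg 1: a=-2 b=-289/93 c=88/31 d=-68/93
  seg 2: a=-3 b=35/93 c=20/31 d=-20/279
S(17/4) = 147/496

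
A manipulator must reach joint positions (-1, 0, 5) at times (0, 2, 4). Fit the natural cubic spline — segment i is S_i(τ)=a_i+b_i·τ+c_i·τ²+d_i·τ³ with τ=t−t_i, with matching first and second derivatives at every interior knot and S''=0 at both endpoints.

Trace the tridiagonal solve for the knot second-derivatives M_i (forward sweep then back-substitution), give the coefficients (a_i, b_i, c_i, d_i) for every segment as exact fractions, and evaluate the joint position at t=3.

Δ: Δ0=1/2, Δ1=5/2
row 1: diag=8, rhs=12; c'=1/4, d'=3/2
back: M1=3/2
M: M0=0, M1=3/2, M2=0
seg 0: a=-1, c=M0/2=0, d=(M1−M0)/(6·2)=1/8, b=Δ0−h0·(2M0+M1)/6=0
seg 1: a=0, c=M1/2=3/4, d=(M2−M1)/(6·2)=-1/8, b=Δ1−h1·(2M1+M2)/6=3/2
t_q=3 → seg 1, τ=1; S=0+3/2·τ+3/4·τ²+-1/8·τ³=17/8

  seg 0: a=-1 b=0 c=0 d=1/8
  seg 1: a=0 b=3/2 c=3/4 d=-1/8
S(3) = 17/8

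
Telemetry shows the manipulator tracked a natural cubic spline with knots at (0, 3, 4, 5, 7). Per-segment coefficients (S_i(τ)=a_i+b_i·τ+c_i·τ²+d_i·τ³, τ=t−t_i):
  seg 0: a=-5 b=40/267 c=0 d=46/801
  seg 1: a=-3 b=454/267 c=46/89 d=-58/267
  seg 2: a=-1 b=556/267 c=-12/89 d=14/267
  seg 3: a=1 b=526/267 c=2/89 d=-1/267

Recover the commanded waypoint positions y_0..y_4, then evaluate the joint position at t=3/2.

y_0=-5 y_1=-3 y_2=-1 y_3=1 y_4=5
S(3/2) = -1631/356

y_0 = S_0(0) = a_0 = -5
y_1 = S_1(0) = a_1 = -3
y_2 = S_2(0) = a_2 = -1
y_3 = S_3(0) = a_3 = 1
y_4 = S_3(2) = 5
t_q=3/2 is in segment 0 (τ=3/2); S_0(τ)=-1631/356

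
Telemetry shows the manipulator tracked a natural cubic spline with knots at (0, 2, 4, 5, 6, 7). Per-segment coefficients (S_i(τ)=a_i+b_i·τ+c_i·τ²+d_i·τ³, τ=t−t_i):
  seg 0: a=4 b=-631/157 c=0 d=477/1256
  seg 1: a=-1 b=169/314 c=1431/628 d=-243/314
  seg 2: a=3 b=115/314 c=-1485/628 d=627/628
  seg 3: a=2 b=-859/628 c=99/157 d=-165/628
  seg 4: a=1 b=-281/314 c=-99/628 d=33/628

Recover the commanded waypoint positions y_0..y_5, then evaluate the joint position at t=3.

y_0=4 y_1=-1 y_2=3 y_3=2 y_4=1 y_5=0
S(3) = 655/628

y_0 = S_0(0) = a_0 = 4
y_1 = S_1(0) = a_1 = -1
y_2 = S_2(0) = a_2 = 3
y_3 = S_3(0) = a_3 = 2
y_4 = S_4(0) = a_4 = 1
y_5 = S_4(1) = 0
t_q=3 is in segment 1 (τ=1); S_1(τ)=655/628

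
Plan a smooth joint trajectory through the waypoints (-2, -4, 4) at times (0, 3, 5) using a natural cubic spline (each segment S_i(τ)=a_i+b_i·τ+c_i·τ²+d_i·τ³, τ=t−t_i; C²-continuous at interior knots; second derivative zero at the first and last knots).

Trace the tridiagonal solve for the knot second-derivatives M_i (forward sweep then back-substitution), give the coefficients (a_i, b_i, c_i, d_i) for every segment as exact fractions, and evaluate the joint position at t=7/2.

Δ: Δ0=-2/3, Δ1=4
row 1: diag=10, rhs=28; c'=1/5, d'=14/5
back: M1=14/5
M: M0=0, M1=14/5, M2=0
seg 0: a=-2, c=M0/2=0, d=(M1−M0)/(6·3)=7/45, b=Δ0−h0·(2M0+M1)/6=-31/15
seg 1: a=-4, c=M1/2=7/5, d=(M2−M1)/(6·2)=-7/30, b=Δ1−h1·(2M1+M2)/6=32/15
t_q=7/2 → seg 1, τ=1/2; S=-4+32/15·τ+7/5·τ²+-7/30·τ³=-209/80

  seg 0: a=-2 b=-31/15 c=0 d=7/45
  seg 1: a=-4 b=32/15 c=7/5 d=-7/30
S(7/2) = -209/80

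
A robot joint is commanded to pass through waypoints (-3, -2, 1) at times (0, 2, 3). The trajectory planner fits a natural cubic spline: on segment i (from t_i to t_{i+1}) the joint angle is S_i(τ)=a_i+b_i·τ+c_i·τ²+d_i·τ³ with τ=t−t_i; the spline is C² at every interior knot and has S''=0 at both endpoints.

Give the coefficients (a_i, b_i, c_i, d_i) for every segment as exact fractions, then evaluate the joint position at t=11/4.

Δ: Δ0=1/2, Δ1=3
row 1: diag=6, rhs=15; c'=1/6, d'=5/2
back: M1=5/2
M: M0=0, M1=5/2, M2=0
seg 0: a=-3, c=M0/2=0, d=(M1−M0)/(6·2)=5/24, b=Δ0−h0·(2M0+M1)/6=-1/3
seg 1: a=-2, c=M1/2=5/4, d=(M2−M1)/(6·1)=-5/12, b=Δ1−h1·(2M1+M2)/6=13/6
t_q=11/4 → seg 1, τ=3/4; S=-2+13/6·τ+5/4·τ²+-5/12·τ³=39/256

  seg 0: a=-3 b=-1/3 c=0 d=5/24
  seg 1: a=-2 b=13/6 c=5/4 d=-5/12
S(11/4) = 39/256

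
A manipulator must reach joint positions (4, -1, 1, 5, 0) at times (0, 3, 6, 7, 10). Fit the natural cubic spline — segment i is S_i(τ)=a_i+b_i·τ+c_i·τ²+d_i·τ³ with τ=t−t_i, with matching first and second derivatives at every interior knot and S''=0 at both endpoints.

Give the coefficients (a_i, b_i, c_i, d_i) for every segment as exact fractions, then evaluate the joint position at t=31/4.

Δ: Δ0=-5/3, Δ1=2/3, Δ2=4, Δ3=-5/3
row 1: diag=12, rhs=14; c'=1/4, d'=7/6
row 2: denom=8−3·1/4=29/4; d'=(20−3·7/6)/(29/4)=66/29
row 3: denom=8−1·4/29=228/29; d'=(-34−1·66/29)/(228/29)=-263/57
back: M3=-263/57
back: M2=66/29−4/29·-263/57=166/57
back: M1=7/6−1/4·166/57=25/57
M: M0=0, M1=25/57, M2=166/57, M3=-263/57, M4=0
seg 0: a=4, c=M0/2=0, d=(M1−M0)/(6·3)=25/1026, b=Δ0−h0·(2M0+M1)/6=-215/114
seg 1: a=-1, c=M1/2=25/114, d=(M2−M1)/(6·3)=47/342, b=Δ1−h1·(2M1+M2)/6=-70/57
seg 2: a=1, c=M2/2=83/57, d=(M3−M2)/(6·1)=-143/114, b=Δ2−h2·(2M2+M3)/6=433/114
seg 3: a=5, c=M3/2=-263/114, d=(M4−M3)/(6·3)=263/1026, b=Δ3−h3·(2M3+M4)/6=56/19
t_q=31/4 → seg 3, τ=3/4; S=5+56/19·τ+-263/114·τ²+263/1026·τ³=14643/2432

  seg 0: a=4 b=-215/114 c=0 d=25/1026
  seg 1: a=-1 b=-70/57 c=25/114 d=47/342
  seg 2: a=1 b=433/114 c=83/57 d=-143/114
  seg 3: a=5 b=56/19 c=-263/114 d=263/1026
S(31/4) = 14643/2432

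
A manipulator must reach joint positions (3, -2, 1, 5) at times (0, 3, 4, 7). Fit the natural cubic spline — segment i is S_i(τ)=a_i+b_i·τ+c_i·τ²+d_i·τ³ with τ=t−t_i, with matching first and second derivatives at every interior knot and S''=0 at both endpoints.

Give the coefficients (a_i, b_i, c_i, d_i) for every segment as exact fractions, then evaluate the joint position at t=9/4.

  seg 0: a=3 b=-74/21 c=0 d=13/63
  seg 1: a=-2 b=43/21 c=13/7 d=-19/21
  seg 2: a=1 b=64/21 c=-6/7 d=2/21
S(9/4) = -165/64

Δ: Δ0=-5/3, Δ1=3, Δ2=4/3
row 1: diag=8, rhs=28; c'=1/8, d'=7/2
row 2: denom=8−1·1/8=63/8; d'=(-10−1·7/2)/(63/8)=-12/7
back: M2=-12/7
back: M1=7/2−1/8·-12/7=26/7
M: M0=0, M1=26/7, M2=-12/7, M3=0
seg 0: a=3, c=M0/2=0, d=(M1−M0)/(6·3)=13/63, b=Δ0−h0·(2M0+M1)/6=-74/21
seg 1: a=-2, c=M1/2=13/7, d=(M2−M1)/(6·1)=-19/21, b=Δ1−h1·(2M1+M2)/6=43/21
seg 2: a=1, c=M2/2=-6/7, d=(M3−M2)/(6·3)=2/21, b=Δ2−h2·(2M2+M3)/6=64/21
t_q=9/4 → seg 0, τ=9/4; S=3+-74/21·τ+0·τ²+13/63·τ³=-165/64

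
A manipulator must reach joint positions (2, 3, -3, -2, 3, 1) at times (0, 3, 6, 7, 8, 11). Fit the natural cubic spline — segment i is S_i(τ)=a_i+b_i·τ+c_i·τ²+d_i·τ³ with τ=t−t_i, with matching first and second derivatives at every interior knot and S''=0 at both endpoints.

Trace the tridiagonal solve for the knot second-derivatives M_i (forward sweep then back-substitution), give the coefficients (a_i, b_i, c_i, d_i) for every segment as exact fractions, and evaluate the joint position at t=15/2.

Δ: Δ0=1/3, Δ1=-2, Δ2=1, Δ3=5, Δ4=-2/3
row 1: diag=12, rhs=-14; c'=1/4, d'=-7/6
row 2: denom=8−3·1/4=29/4; d'=(18−3·-7/6)/(29/4)=86/29
row 3: denom=4−1·4/29=112/29; d'=(24−1·86/29)/(112/29)=305/56
row 4: denom=8−1·29/112=867/112; d'=(-34−1·305/56)/(867/112)=-4418/867
back: M4=-4418/867
back: M3=305/56−29/112·-4418/867=5866/867
back: M2=86/29−4/29·5866/867=1762/867
back: M1=-7/6−1/4·1762/867=-484/289
M: M0=0, M1=-484/289, M2=1762/867, M3=5866/867, M4=-4418/867, M5=0
seg 0: a=2, c=M0/2=0, d=(M1−M0)/(6·3)=-242/2601, b=Δ0−h0·(2M0+M1)/6=1015/867
seg 1: a=3, c=M1/2=-242/289, d=(M2−M1)/(6·3)=1607/7803, b=Δ1−h1·(2M1+M2)/6=-1163/867
seg 2: a=-3, c=M2/2=881/867, d=(M3−M2)/(6·1)=228/289, b=Δ2−h2·(2M2+M3)/6=-698/867
seg 3: a=-2, c=M3/2=2933/867, d=(M4−M3)/(6·1)=-1714/867, b=Δ3−h3·(2M3+M4)/6=3116/867
seg 4: a=3, c=M4/2=-2209/867, d=(M5−M4)/(6·3)=2209/7803, b=Δ4−h4·(2M4+M5)/6=1280/289
t_q=15/2 → seg 3, τ=1/2; S=-2+3116/867·τ+2933/867·τ²+-1714/867·τ³=343/867

  seg 0: a=2 b=1015/867 c=0 d=-242/2601
  seg 1: a=3 b=-1163/867 c=-242/289 d=1607/7803
  seg 2: a=-3 b=-698/867 c=881/867 d=228/289
  seg 3: a=-2 b=3116/867 c=2933/867 d=-1714/867
  seg 4: a=3 b=1280/289 c=-2209/867 d=2209/7803
S(15/2) = 343/867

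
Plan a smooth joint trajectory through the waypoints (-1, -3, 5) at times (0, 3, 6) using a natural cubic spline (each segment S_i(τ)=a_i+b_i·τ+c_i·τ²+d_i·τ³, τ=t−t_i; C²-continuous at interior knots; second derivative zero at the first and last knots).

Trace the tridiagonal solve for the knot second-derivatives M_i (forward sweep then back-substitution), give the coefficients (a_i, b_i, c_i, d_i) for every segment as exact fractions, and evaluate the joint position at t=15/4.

  seg 0: a=-1 b=-3/2 c=0 d=5/54
  seg 1: a=-3 b=1 c=5/6 d=-5/54
S(15/4) = -233/128

Δ: Δ0=-2/3, Δ1=8/3
row 1: diag=12, rhs=20; c'=1/4, d'=5/3
back: M1=5/3
M: M0=0, M1=5/3, M2=0
seg 0: a=-1, c=M0/2=0, d=(M1−M0)/(6·3)=5/54, b=Δ0−h0·(2M0+M1)/6=-3/2
seg 1: a=-3, c=M1/2=5/6, d=(M2−M1)/(6·3)=-5/54, b=Δ1−h1·(2M1+M2)/6=1
t_q=15/4 → seg 1, τ=3/4; S=-3+1·τ+5/6·τ²+-5/54·τ³=-233/128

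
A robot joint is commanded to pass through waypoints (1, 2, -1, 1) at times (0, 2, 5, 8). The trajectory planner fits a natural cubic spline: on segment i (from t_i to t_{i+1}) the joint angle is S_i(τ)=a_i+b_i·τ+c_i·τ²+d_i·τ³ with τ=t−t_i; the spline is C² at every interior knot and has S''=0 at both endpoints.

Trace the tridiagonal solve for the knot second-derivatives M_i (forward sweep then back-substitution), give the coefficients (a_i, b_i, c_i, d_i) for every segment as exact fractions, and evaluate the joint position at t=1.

  seg 0: a=1 b=203/222 c=0 d=-23/222
  seg 1: a=2 b=-73/222 c=-23/37 d=265/1998
  seg 2: a=-1 b=-53/111 c=127/222 d=-127/1998
S(1) = 67/37

Δ: Δ0=1/2, Δ1=-1, Δ2=2/3
row 1: diag=10, rhs=-9; c'=3/10, d'=-9/10
row 2: denom=12−3·3/10=111/10; d'=(10−3·-9/10)/(111/10)=127/111
back: M2=127/111
back: M1=-9/10−3/10·127/111=-46/37
M: M0=0, M1=-46/37, M2=127/111, M3=0
seg 0: a=1, c=M0/2=0, d=(M1−M0)/(6·2)=-23/222, b=Δ0−h0·(2M0+M1)/6=203/222
seg 1: a=2, c=M1/2=-23/37, d=(M2−M1)/(6·3)=265/1998, b=Δ1−h1·(2M1+M2)/6=-73/222
seg 2: a=-1, c=M2/2=127/222, d=(M3−M2)/(6·3)=-127/1998, b=Δ2−h2·(2M2+M3)/6=-53/111
t_q=1 → seg 0, τ=1; S=1+203/222·τ+0·τ²+-23/222·τ³=67/37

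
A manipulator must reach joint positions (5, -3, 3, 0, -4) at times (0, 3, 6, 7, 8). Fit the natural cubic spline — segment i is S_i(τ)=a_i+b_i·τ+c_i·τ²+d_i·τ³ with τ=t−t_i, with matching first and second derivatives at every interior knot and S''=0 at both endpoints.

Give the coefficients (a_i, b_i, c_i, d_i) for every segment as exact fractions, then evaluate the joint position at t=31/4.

Δ: Δ0=-8/3, Δ1=2, Δ2=-3, Δ3=-4
row 1: diag=12, rhs=28; c'=1/4, d'=7/3
row 2: denom=8−3·1/4=29/4; d'=(-30−3·7/3)/(29/4)=-148/29
row 3: denom=4−1·4/29=112/29; d'=(-6−1·-148/29)/(112/29)=-13/56
back: M3=-13/56
back: M2=-148/29−4/29·-13/56=-71/14
back: M1=7/3−1/4·-71/14=605/168
M: M0=0, M1=605/168, M2=-71/14, M3=-13/56, M4=0
seg 0: a=5, c=M0/2=0, d=(M1−M0)/(6·3)=605/3024, b=Δ0−h0·(2M0+M1)/6=-1501/336
seg 1: a=-3, c=M1/2=605/336, d=(M2−M1)/(6·3)=-1457/3024, b=Δ1−h1·(2M1+M2)/6=157/168
seg 2: a=3, c=M2/2=-71/28, d=(M3−M2)/(6·1)=271/336, b=Δ2−h2·(2M2+M3)/6=-61/48
seg 3: a=0, c=M3/2=-13/112, d=(M4−M3)/(6·1)=13/336, b=Δ3−h3·(2M3+M4)/6=-659/168
t_q=31/4 → seg 3, τ=3/4; S=0+-659/168·τ+-13/112·τ²+13/336·τ³=-21439/7168

  seg 0: a=5 b=-1501/336 c=0 d=605/3024
  seg 1: a=-3 b=157/168 c=605/336 d=-1457/3024
  seg 2: a=3 b=-61/48 c=-71/28 d=271/336
  seg 3: a=0 b=-659/168 c=-13/112 d=13/336
S(31/4) = -21439/7168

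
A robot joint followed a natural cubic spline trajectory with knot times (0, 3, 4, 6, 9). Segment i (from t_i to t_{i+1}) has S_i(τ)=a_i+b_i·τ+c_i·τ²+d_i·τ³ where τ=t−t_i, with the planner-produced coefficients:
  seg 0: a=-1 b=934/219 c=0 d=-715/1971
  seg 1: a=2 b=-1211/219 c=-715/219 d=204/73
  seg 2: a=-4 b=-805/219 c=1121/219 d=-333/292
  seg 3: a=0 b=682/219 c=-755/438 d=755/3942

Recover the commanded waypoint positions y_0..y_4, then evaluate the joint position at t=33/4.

y_0 = S_0(0) = a_0 = -1
y_1 = S_1(0) = a_1 = 2
y_2 = S_2(0) = a_2 = -4
y_3 = S_3(0) = a_3 = 0
y_4 = S_3(3) = -1
t_q=33/4 is in segment 3 (τ=9/4); S_3(τ)=4317/9344

y_0=-1 y_1=2 y_2=-4 y_3=0 y_4=-1
S(33/4) = 4317/9344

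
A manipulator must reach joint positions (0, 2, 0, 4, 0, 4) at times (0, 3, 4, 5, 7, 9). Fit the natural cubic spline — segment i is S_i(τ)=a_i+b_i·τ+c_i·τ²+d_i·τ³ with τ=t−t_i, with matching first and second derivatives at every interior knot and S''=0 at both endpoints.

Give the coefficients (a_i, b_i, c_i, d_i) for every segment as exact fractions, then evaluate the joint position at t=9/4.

Δ: Δ0=2/3, Δ1=-2, Δ2=4, Δ3=-2, Δ4=2
row 1: diag=8, rhs=-16; c'=1/8, d'=-2
row 2: denom=4−1·1/8=31/8; d'=(36−1·-2)/(31/8)=304/31
row 3: denom=6−1·8/31=178/31; d'=(-36−1·304/31)/(178/31)=-710/89
row 4: denom=8−2·31/89=650/89; d'=(24−2·-710/89)/(650/89)=1778/325
back: M4=1778/325
back: M3=-710/89−31/89·1778/325=-3212/325
back: M2=304/31−8/31·-3212/325=4016/325
back: M1=-2−1/8·4016/325=-1152/325
M: M0=0, M1=-1152/325, M2=4016/325, M3=-3212/325, M4=1778/325, M5=0
seg 0: a=0, c=M0/2=0, d=(M1−M0)/(6·3)=-64/325, b=Δ0−h0·(2M0+M1)/6=2378/975
seg 1: a=2, c=M1/2=-576/325, d=(M2−M1)/(6·1)=2584/975, b=Δ1−h1·(2M1+M2)/6=-2806/975
seg 2: a=0, c=M2/2=2008/325, d=(M3−M2)/(6·1)=-278/75, b=Δ2−h2·(2M2+M3)/6=298/195
seg 3: a=4, c=M3/2=-1606/325, d=(M4−M3)/(6·2)=499/390, b=Δ3−h3·(2M3+M4)/6=2696/975
seg 4: a=0, c=M4/2=889/325, d=(M5−M4)/(6·2)=-889/1950, b=Δ4−h4·(2M4+M5)/6=-1606/975
t_q=9/4 → seg 0, τ=9/4; S=0+2378/975·τ+0·τ²+-64/325·τ³=2109/650

  seg 0: a=0 b=2378/975 c=0 d=-64/325
  seg 1: a=2 b=-2806/975 c=-576/325 d=2584/975
  seg 2: a=0 b=298/195 c=2008/325 d=-278/75
  seg 3: a=4 b=2696/975 c=-1606/325 d=499/390
  seg 4: a=0 b=-1606/975 c=889/325 d=-889/1950
S(9/4) = 2109/650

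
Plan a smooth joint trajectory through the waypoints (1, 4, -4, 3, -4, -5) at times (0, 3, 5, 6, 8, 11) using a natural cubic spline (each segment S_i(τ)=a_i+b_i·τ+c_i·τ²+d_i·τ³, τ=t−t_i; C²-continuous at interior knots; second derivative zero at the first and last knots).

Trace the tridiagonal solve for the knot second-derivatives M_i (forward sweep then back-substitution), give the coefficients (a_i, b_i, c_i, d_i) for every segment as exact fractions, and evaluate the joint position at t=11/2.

  seg 0: a=1 b=6145/1518 c=0 d=-4627/13662
  seg 1: a=4 b=-3868/759 c=-4627/1518 d=5459/3036
  seg 2: a=-4 b=1085/253 c=5875/759 d=-347/69
  seg 3: a=3 b=3554/759 c=-5576/759 d=9883/6072
  seg 4: a=-4 b=-2617/506 c=7345/3036 d=-7345/27324
S(11/2) = -145/264

Δ: Δ0=1, Δ1=-4, Δ2=7, Δ3=-7/2, Δ4=-1/3
row 1: diag=10, rhs=-30; c'=1/5, d'=-3
row 2: denom=6−2·1/5=28/5; d'=(66−2·-3)/(28/5)=90/7
row 3: denom=6−1·5/28=163/28; d'=(-63−1·90/7)/(163/28)=-2124/163
row 4: denom=10−2·56/163=1518/163; d'=(19−2·-2124/163)/(1518/163)=7345/1518
back: M4=7345/1518
back: M3=-2124/163−56/163·7345/1518=-11152/759
back: M2=90/7−5/28·-11152/759=11750/759
back: M1=-3−1/5·11750/759=-4627/759
M: M0=0, M1=-4627/759, M2=11750/759, M3=-11152/759, M4=7345/1518, M5=0
seg 0: a=1, c=M0/2=0, d=(M1−M0)/(6·3)=-4627/13662, b=Δ0−h0·(2M0+M1)/6=6145/1518
seg 1: a=4, c=M1/2=-4627/1518, d=(M2−M1)/(6·2)=5459/3036, b=Δ1−h1·(2M1+M2)/6=-3868/759
seg 2: a=-4, c=M2/2=5875/759, d=(M3−M2)/(6·1)=-347/69, b=Δ2−h2·(2M2+M3)/6=1085/253
seg 3: a=3, c=M3/2=-5576/759, d=(M4−M3)/(6·2)=9883/6072, b=Δ3−h3·(2M3+M4)/6=3554/759
seg 4: a=-4, c=M4/2=7345/3036, d=(M5−M4)/(6·3)=-7345/27324, b=Δ4−h4·(2M4+M5)/6=-2617/506
t_q=11/2 → seg 2, τ=1/2; S=-4+1085/253·τ+5875/759·τ²+-347/69·τ³=-145/264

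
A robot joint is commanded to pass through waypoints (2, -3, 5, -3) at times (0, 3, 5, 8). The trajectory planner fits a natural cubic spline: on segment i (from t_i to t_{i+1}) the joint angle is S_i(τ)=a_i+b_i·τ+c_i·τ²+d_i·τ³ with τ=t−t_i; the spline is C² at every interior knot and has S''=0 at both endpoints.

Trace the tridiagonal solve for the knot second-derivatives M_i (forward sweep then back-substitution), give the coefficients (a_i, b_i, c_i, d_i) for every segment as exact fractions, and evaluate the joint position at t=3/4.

  seg 0: a=2 b=-185/48 c=0 d=35/144
  seg 1: a=-3 b=65/24 c=35/16 d=-37/48
  seg 2: a=5 b=53/24 c=-39/16 d=13/48
S(3/4) = -807/1024

Δ: Δ0=-5/3, Δ1=4, Δ2=-8/3
row 1: diag=10, rhs=34; c'=1/5, d'=17/5
row 2: denom=10−2·1/5=48/5; d'=(-40−2·17/5)/(48/5)=-39/8
back: M2=-39/8
back: M1=17/5−1/5·-39/8=35/8
M: M0=0, M1=35/8, M2=-39/8, M3=0
seg 0: a=2, c=M0/2=0, d=(M1−M0)/(6·3)=35/144, b=Δ0−h0·(2M0+M1)/6=-185/48
seg 1: a=-3, c=M1/2=35/16, d=(M2−M1)/(6·2)=-37/48, b=Δ1−h1·(2M1+M2)/6=65/24
seg 2: a=5, c=M2/2=-39/16, d=(M3−M2)/(6·3)=13/48, b=Δ2−h2·(2M2+M3)/6=53/24
t_q=3/4 → seg 0, τ=3/4; S=2+-185/48·τ+0·τ²+35/144·τ³=-807/1024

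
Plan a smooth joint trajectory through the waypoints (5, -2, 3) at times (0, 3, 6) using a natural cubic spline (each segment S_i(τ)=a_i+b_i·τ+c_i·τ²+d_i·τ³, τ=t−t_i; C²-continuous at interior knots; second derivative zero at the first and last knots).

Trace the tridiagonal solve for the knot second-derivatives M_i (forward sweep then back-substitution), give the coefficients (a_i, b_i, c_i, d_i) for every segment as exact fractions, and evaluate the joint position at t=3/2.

  seg 0: a=5 b=-10/3 c=0 d=1/9
  seg 1: a=-2 b=-1/3 c=1 d=-1/9
S(3/2) = 3/8

Δ: Δ0=-7/3, Δ1=5/3
row 1: diag=12, rhs=24; c'=1/4, d'=2
back: M1=2
M: M0=0, M1=2, M2=0
seg 0: a=5, c=M0/2=0, d=(M1−M0)/(6·3)=1/9, b=Δ0−h0·(2M0+M1)/6=-10/3
seg 1: a=-2, c=M1/2=1, d=(M2−M1)/(6·3)=-1/9, b=Δ1−h1·(2M1+M2)/6=-1/3
t_q=3/2 → seg 0, τ=3/2; S=5+-10/3·τ+0·τ²+1/9·τ³=3/8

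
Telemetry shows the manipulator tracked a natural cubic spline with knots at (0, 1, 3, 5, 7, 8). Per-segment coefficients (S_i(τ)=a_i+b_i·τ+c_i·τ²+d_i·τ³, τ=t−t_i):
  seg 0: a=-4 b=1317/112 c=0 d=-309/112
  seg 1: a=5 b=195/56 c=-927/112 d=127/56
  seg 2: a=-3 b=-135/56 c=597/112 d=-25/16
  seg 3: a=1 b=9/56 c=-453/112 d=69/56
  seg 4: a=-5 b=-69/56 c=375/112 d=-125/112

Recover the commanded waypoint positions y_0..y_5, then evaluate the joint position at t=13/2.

y_0 = S_0(0) = a_0 = -4
y_1 = S_1(0) = a_1 = 5
y_2 = S_2(0) = a_2 = -3
y_3 = S_3(0) = a_3 = 1
y_4 = S_4(0) = a_4 = -5
y_5 = S_4(1) = -4
t_q=13/2 is in segment 3 (τ=3/2); S_3(τ)=-829/224

y_0=-4 y_1=5 y_2=-3 y_3=1 y_4=-5 y_5=-4
S(13/2) = -829/224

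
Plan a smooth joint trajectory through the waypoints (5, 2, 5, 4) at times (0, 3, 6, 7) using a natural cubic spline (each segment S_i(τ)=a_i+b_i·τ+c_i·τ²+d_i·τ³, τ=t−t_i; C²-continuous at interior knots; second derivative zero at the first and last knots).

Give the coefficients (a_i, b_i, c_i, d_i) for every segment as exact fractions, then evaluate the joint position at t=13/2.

Δ: Δ0=-1, Δ1=1, Δ2=-1
row 1: diag=12, rhs=12; c'=1/4, d'=1
row 2: denom=8−3·1/4=29/4; d'=(-12−3·1)/(29/4)=-60/29
back: M2=-60/29
back: M1=1−1/4·-60/29=44/29
M: M0=0, M1=44/29, M2=-60/29, M3=0
seg 0: a=5, c=M0/2=0, d=(M1−M0)/(6·3)=22/261, b=Δ0−h0·(2M0+M1)/6=-51/29
seg 1: a=2, c=M1/2=22/29, d=(M2−M1)/(6·3)=-52/261, b=Δ1−h1·(2M1+M2)/6=15/29
seg 2: a=5, c=M2/2=-30/29, d=(M3−M2)/(6·1)=10/29, b=Δ2−h2·(2M2+M3)/6=-9/29
t_q=13/2 → seg 2, τ=1/2; S=5+-9/29·τ+-30/29·τ²+10/29·τ³=537/116

  seg 0: a=5 b=-51/29 c=0 d=22/261
  seg 1: a=2 b=15/29 c=22/29 d=-52/261
  seg 2: a=5 b=-9/29 c=-30/29 d=10/29
S(13/2) = 537/116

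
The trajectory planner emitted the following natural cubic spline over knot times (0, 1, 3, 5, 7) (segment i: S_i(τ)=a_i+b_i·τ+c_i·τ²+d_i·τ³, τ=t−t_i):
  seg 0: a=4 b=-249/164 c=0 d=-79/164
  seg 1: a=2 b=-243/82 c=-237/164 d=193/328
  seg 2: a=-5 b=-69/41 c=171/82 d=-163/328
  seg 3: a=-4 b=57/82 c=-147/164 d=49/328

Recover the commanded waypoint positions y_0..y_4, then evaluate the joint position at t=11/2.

y_0 = S_0(0) = a_0 = 4
y_1 = S_1(0) = a_1 = 2
y_2 = S_2(0) = a_2 = -5
y_3 = S_3(0) = a_3 = -4
y_4 = S_3(2) = -5
t_q=11/2 is in segment 3 (τ=1/2); S_3(τ)=-10123/2624

y_0=4 y_1=2 y_2=-5 y_3=-4 y_4=-5
S(11/2) = -10123/2624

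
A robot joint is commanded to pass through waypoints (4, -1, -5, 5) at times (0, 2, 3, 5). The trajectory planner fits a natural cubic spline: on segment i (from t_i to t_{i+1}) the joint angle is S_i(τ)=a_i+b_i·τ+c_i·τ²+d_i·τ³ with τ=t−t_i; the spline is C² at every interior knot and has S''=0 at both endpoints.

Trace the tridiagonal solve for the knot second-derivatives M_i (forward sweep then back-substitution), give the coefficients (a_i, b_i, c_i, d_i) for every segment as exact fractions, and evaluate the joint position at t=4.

Δ: Δ0=-5/2, Δ1=-4, Δ2=5
row 1: diag=6, rhs=-9; c'=1/6, d'=-3/2
row 2: denom=6−1·1/6=35/6; d'=(54−1·-3/2)/(35/6)=333/35
back: M2=333/35
back: M1=-3/2−1/6·333/35=-108/35
M: M0=0, M1=-108/35, M2=333/35, M3=0
seg 0: a=4, c=M0/2=0, d=(M1−M0)/(6·2)=-9/35, b=Δ0−h0·(2M0+M1)/6=-103/70
seg 1: a=-1, c=M1/2=-54/35, d=(M2−M1)/(6·1)=21/10, b=Δ1−h1·(2M1+M2)/6=-319/70
seg 2: a=-5, c=M2/2=333/70, d=(M3−M2)/(6·2)=-111/140, b=Δ2−h2·(2M2+M3)/6=-47/35
t_q=4 → seg 2, τ=1; S=-5+-47/35·τ+333/70·τ²+-111/140·τ³=-333/140

  seg 0: a=4 b=-103/70 c=0 d=-9/35
  seg 1: a=-1 b=-319/70 c=-54/35 d=21/10
  seg 2: a=-5 b=-47/35 c=333/70 d=-111/140
S(4) = -333/140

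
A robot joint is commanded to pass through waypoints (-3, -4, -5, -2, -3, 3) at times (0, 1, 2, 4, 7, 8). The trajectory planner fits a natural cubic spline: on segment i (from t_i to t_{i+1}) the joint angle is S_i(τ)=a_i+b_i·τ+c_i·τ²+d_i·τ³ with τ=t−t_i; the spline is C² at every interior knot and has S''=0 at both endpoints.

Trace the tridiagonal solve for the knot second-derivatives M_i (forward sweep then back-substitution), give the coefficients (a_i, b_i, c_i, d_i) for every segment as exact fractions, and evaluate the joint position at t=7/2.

Δ: Δ0=-1, Δ1=-1, Δ2=3/2, Δ3=-1/3, Δ4=6
row 1: diag=4, rhs=0; c'=1/4, d'=0
row 2: denom=6−1·1/4=23/4; d'=(15−1·0)/(23/4)=60/23
row 3: denom=10−2·8/23=214/23; d'=(-11−2·60/23)/(214/23)=-373/214
row 4: denom=8−3·69/214=1505/214; d'=(38−3·-373/214)/(1505/214)=9251/1505
back: M4=9251/1505
back: M3=-373/214−69/214·9251/1505=-5606/1505
back: M2=60/23−8/23·-5606/1505=5876/1505
back: M1=0−1/4·5876/1505=-1469/1505
M: M0=0, M1=-1469/1505, M2=5876/1505, M3=-5606/1505, M4=9251/1505, M5=0
seg 0: a=-3, c=M0/2=0, d=(M1−M0)/(6·1)=-1469/9030, b=Δ0−h0·(2M0+M1)/6=-7561/9030
seg 1: a=-4, c=M1/2=-1469/3010, d=(M2−M1)/(6·1)=1469/1806, b=Δ1−h1·(2M1+M2)/6=-5984/4515
seg 2: a=-5, c=M2/2=2938/1505, d=(M3−M2)/(6·2)=-5741/9030, b=Δ2−h2·(2M2+M3)/6=179/1290
seg 3: a=-2, c=M3/2=-2803/1505, d=(M4−M3)/(6·3)=14857/27090, b=Δ3−h3·(2M3+M4)/6=2873/9030
seg 4: a=-3, c=M4/2=9251/3010, d=(M5−M4)/(6·1)=-9251/9030, b=Δ4−h4·(2M4+M5)/6=17839/4515
t_q=7/2 → seg 2, τ=3/2; S=-5+179/1290·τ+2938/1505·τ²+-5741/9030·τ³=-61289/24080

  seg 0: a=-3 b=-7561/9030 c=0 d=-1469/9030
  seg 1: a=-4 b=-5984/4515 c=-1469/3010 d=1469/1806
  seg 2: a=-5 b=179/1290 c=2938/1505 d=-5741/9030
  seg 3: a=-2 b=2873/9030 c=-2803/1505 d=14857/27090
  seg 4: a=-3 b=17839/4515 c=9251/3010 d=-9251/9030
S(7/2) = -61289/24080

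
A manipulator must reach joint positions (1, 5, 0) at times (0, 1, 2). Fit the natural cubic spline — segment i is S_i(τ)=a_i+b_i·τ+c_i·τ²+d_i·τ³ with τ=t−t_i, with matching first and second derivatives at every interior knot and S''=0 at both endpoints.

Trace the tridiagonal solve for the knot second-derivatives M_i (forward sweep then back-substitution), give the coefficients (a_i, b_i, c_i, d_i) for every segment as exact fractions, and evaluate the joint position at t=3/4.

  seg 0: a=1 b=25/4 c=0 d=-9/4
  seg 1: a=5 b=-1/2 c=-27/4 d=9/4
S(3/4) = 1213/256

Δ: Δ0=4, Δ1=-5
row 1: diag=4, rhs=-54; c'=1/4, d'=-27/2
back: M1=-27/2
M: M0=0, M1=-27/2, M2=0
seg 0: a=1, c=M0/2=0, d=(M1−M0)/(6·1)=-9/4, b=Δ0−h0·(2M0+M1)/6=25/4
seg 1: a=5, c=M1/2=-27/4, d=(M2−M1)/(6·1)=9/4, b=Δ1−h1·(2M1+M2)/6=-1/2
t_q=3/4 → seg 0, τ=3/4; S=1+25/4·τ+0·τ²+-9/4·τ³=1213/256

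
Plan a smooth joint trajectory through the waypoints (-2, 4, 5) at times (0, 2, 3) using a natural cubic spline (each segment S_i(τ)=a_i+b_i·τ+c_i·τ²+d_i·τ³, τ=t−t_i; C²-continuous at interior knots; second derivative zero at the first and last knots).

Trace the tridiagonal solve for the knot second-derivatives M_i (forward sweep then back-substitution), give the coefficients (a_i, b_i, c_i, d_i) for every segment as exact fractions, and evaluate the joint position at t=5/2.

Δ: Δ0=3, Δ1=1
row 1: diag=6, rhs=-12; c'=1/6, d'=-2
back: M1=-2
M: M0=0, M1=-2, M2=0
seg 0: a=-2, c=M0/2=0, d=(M1−M0)/(6·2)=-1/6, b=Δ0−h0·(2M0+M1)/6=11/3
seg 1: a=4, c=M1/2=-1, d=(M2−M1)/(6·1)=1/3, b=Δ1−h1·(2M1+M2)/6=5/3
t_q=5/2 → seg 1, τ=1/2; S=4+5/3·τ+-1·τ²+1/3·τ³=37/8

  seg 0: a=-2 b=11/3 c=0 d=-1/6
  seg 1: a=4 b=5/3 c=-1 d=1/3
S(5/2) = 37/8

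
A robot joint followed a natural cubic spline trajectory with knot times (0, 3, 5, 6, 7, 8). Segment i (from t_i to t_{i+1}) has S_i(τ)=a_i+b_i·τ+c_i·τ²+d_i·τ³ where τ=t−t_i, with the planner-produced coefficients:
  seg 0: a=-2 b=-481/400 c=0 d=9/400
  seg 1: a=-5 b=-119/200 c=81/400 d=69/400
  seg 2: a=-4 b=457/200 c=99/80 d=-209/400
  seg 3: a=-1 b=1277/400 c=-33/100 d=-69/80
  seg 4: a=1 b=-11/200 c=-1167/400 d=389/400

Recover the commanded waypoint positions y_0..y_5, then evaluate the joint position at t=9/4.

y_0 = S_0(0) = a_0 = -2
y_1 = S_1(0) = a_1 = -5
y_2 = S_2(0) = a_2 = -4
y_3 = S_3(0) = a_3 = -1
y_4 = S_4(0) = a_4 = 1
y_5 = S_4(1) = -1
t_q=9/4 is in segment 0 (τ=9/4); S_0(τ)=-113903/25600

y_0=-2 y_1=-5 y_2=-4 y_3=-1 y_4=1 y_5=-1
S(9/4) = -113903/25600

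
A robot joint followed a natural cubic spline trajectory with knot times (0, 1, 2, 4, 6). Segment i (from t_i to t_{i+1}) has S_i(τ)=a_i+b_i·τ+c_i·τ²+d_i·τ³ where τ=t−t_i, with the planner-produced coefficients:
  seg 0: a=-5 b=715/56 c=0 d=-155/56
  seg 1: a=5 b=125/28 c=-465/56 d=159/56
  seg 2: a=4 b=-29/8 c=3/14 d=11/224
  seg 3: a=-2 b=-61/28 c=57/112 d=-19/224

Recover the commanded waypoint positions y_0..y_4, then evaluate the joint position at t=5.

y_0 = S_0(0) = a_0 = -5
y_1 = S_1(0) = a_1 = 5
y_2 = S_2(0) = a_2 = 4
y_3 = S_3(0) = a_3 = -2
y_4 = S_3(2) = -5
t_q=5 is in segment 3 (τ=1); S_3(τ)=-841/224

y_0=-5 y_1=5 y_2=4 y_3=-2 y_4=-5
S(5) = -841/224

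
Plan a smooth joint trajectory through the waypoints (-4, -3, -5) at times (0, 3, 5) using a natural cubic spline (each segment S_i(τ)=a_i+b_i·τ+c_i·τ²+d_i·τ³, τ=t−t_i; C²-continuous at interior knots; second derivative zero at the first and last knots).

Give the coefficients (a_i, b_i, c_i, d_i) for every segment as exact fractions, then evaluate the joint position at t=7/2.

  seg 0: a=-4 b=11/15 c=0 d=-2/45
  seg 1: a=-3 b=-7/15 c=-2/5 d=1/15
S(7/2) = -133/40

Δ: Δ0=1/3, Δ1=-1
row 1: diag=10, rhs=-8; c'=1/5, d'=-4/5
back: M1=-4/5
M: M0=0, M1=-4/5, M2=0
seg 0: a=-4, c=M0/2=0, d=(M1−M0)/(6·3)=-2/45, b=Δ0−h0·(2M0+M1)/6=11/15
seg 1: a=-3, c=M1/2=-2/5, d=(M2−M1)/(6·2)=1/15, b=Δ1−h1·(2M1+M2)/6=-7/15
t_q=7/2 → seg 1, τ=1/2; S=-3+-7/15·τ+-2/5·τ²+1/15·τ³=-133/40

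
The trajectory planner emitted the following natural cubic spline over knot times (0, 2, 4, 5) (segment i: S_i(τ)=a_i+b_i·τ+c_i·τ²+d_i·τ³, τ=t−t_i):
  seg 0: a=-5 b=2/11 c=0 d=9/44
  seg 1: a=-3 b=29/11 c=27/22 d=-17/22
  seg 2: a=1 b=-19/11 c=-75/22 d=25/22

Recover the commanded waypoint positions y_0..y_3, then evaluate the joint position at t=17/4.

y_0=-5 y_1=-3 y_2=1 y_3=-3
S(17/4) = 525/1408

y_0 = S_0(0) = a_0 = -5
y_1 = S_1(0) = a_1 = -3
y_2 = S_2(0) = a_2 = 1
y_3 = S_2(1) = -3
t_q=17/4 is in segment 2 (τ=1/4); S_2(τ)=525/1408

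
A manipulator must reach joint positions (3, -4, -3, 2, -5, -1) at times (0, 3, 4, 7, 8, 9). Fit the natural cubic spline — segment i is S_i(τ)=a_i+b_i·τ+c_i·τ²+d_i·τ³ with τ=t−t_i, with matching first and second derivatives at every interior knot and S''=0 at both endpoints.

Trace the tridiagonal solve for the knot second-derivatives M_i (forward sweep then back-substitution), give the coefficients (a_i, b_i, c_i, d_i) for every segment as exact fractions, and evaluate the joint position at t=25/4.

  seg 0: a=3 b=-1844/555 c=0 d=61/555
  seg 1: a=-4 b=-197/555 c=183/185 d=203/555
  seg 2: a=-3 b=302/111 c=386/185 d=-451/555
  seg 3: a=2 b=-3719/555 c=-967/185 d=547/111
  seg 4: a=-5 b=-1316/555 c=1768/185 d=-1768/555
S(25/4) = 52431/11840

Δ: Δ0=-7/3, Δ1=1, Δ2=5/3, Δ3=-7, Δ4=4
row 1: diag=8, rhs=20; c'=1/8, d'=5/2
row 2: denom=8−1·1/8=63/8; d'=(4−1·5/2)/(63/8)=4/21
row 3: denom=8−3·8/21=48/7; d'=(-52−3·4/21)/(48/7)=-23/3
row 4: denom=4−1·7/48=185/48; d'=(66−1·-23/3)/(185/48)=3536/185
back: M4=3536/185
back: M3=-23/3−7/48·3536/185=-1934/185
back: M2=4/21−8/21·-1934/185=772/185
back: M1=5/2−1/8·772/185=366/185
M: M0=0, M1=366/185, M2=772/185, M3=-1934/185, M4=3536/185, M5=0
seg 0: a=3, c=M0/2=0, d=(M1−M0)/(6·3)=61/555, b=Δ0−h0·(2M0+M1)/6=-1844/555
seg 1: a=-4, c=M1/2=183/185, d=(M2−M1)/(6·1)=203/555, b=Δ1−h1·(2M1+M2)/6=-197/555
seg 2: a=-3, c=M2/2=386/185, d=(M3−M2)/(6·3)=-451/555, b=Δ2−h2·(2M2+M3)/6=302/111
seg 3: a=2, c=M3/2=-967/185, d=(M4−M3)/(6·1)=547/111, b=Δ3−h3·(2M3+M4)/6=-3719/555
seg 4: a=-5, c=M4/2=1768/185, d=(M5−M4)/(6·1)=-1768/555, b=Δ4−h4·(2M4+M5)/6=-1316/555
t_q=25/4 → seg 2, τ=9/4; S=-3+302/111·τ+386/185·τ²+-451/555·τ³=52431/11840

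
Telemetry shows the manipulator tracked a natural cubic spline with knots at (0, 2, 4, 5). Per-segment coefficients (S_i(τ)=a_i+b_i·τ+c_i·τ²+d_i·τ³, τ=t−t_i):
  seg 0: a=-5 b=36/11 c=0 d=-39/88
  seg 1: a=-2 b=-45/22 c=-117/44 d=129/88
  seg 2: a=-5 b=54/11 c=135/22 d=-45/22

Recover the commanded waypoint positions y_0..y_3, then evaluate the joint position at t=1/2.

y_0=-5 y_1=-2 y_2=-5 y_3=4
S(1/2) = -2407/704

y_0 = S_0(0) = a_0 = -5
y_1 = S_1(0) = a_1 = -2
y_2 = S_2(0) = a_2 = -5
y_3 = S_2(1) = 4
t_q=1/2 is in segment 0 (τ=1/2); S_0(τ)=-2407/704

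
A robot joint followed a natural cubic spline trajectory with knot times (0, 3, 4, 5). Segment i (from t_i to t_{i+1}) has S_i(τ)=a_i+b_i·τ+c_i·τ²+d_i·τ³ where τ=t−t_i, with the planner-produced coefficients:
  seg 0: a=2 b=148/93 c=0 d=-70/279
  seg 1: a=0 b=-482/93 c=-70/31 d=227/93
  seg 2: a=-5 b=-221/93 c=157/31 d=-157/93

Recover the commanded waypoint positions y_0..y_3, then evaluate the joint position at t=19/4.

y_0 = S_0(0) = a_0 = 2
y_1 = S_1(0) = a_1 = 0
y_2 = S_2(0) = a_2 = -5
y_3 = S_2(1) = -4
t_q=19/4 is in segment 2 (τ=3/4); S_2(τ)=-9217/1984

y_0=2 y_1=0 y_2=-5 y_3=-4
S(19/4) = -9217/1984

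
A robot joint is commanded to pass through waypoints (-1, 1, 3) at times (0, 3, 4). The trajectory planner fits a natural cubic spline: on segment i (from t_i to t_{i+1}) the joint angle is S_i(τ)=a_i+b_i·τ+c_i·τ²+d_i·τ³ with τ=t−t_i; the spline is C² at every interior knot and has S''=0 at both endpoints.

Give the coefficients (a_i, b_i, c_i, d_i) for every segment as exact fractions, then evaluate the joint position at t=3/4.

  seg 0: a=-1 b=1/6 c=0 d=1/18
  seg 1: a=1 b=5/3 c=1/2 d=-1/6
S(3/4) = -109/128

Δ: Δ0=2/3, Δ1=2
row 1: diag=8, rhs=8; c'=1/8, d'=1
back: M1=1
M: M0=0, M1=1, M2=0
seg 0: a=-1, c=M0/2=0, d=(M1−M0)/(6·3)=1/18, b=Δ0−h0·(2M0+M1)/6=1/6
seg 1: a=1, c=M1/2=1/2, d=(M2−M1)/(6·1)=-1/6, b=Δ1−h1·(2M1+M2)/6=5/3
t_q=3/4 → seg 0, τ=3/4; S=-1+1/6·τ+0·τ²+1/18·τ³=-109/128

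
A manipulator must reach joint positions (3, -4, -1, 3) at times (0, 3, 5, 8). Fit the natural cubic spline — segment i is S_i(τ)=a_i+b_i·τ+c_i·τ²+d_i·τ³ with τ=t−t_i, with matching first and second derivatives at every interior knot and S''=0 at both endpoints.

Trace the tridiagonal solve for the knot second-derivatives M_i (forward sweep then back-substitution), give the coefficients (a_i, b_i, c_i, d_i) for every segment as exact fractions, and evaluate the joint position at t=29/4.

Δ: Δ0=-7/3, Δ1=3/2, Δ2=4/3
row 1: diag=10, rhs=23; c'=1/5, d'=23/10
row 2: denom=10−2·1/5=48/5; d'=(-1−2·23/10)/(48/5)=-7/12
back: M2=-7/12
back: M1=23/10−1/5·-7/12=29/12
M: M0=0, M1=29/12, M2=-7/12, M3=0
seg 0: a=3, c=M0/2=0, d=(M1−M0)/(6·3)=29/216, b=Δ0−h0·(2M0+M1)/6=-85/24
seg 1: a=-4, c=M1/2=29/24, d=(M2−M1)/(6·2)=-1/4, b=Δ1−h1·(2M1+M2)/6=1/12
seg 2: a=-1, c=M2/2=-7/24, d=(M3−M2)/(6·3)=7/216, b=Δ2−h2·(2M2+M3)/6=23/12
t_q=29/4 → seg 2, τ=9/4; S=-1+23/12·τ+-7/24·τ²+7/216·τ³=1129/512

  seg 0: a=3 b=-85/24 c=0 d=29/216
  seg 1: a=-4 b=1/12 c=29/24 d=-1/4
  seg 2: a=-1 b=23/12 c=-7/24 d=7/216
S(29/4) = 1129/512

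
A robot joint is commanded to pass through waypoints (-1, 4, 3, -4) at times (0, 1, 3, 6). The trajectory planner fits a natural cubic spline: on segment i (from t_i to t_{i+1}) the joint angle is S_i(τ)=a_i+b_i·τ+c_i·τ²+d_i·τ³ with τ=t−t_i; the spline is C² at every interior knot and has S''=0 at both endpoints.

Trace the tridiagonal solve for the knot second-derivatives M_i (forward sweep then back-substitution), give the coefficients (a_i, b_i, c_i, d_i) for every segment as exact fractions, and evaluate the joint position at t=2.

Δ: Δ0=5, Δ1=-1/2, Δ2=-7/3
row 1: diag=6, rhs=-33; c'=1/3, d'=-11/2
row 2: denom=10−2·1/3=28/3; d'=(-11−2·-11/2)/(28/3)=0
back: M2=0
back: M1=-11/2−1/3·0=-11/2
M: M0=0, M1=-11/2, M2=0, M3=0
seg 0: a=-1, c=M0/2=0, d=(M1−M0)/(6·1)=-11/12, b=Δ0−h0·(2M0+M1)/6=71/12
seg 1: a=4, c=M1/2=-11/4, d=(M2−M1)/(6·2)=11/24, b=Δ1−h1·(2M1+M2)/6=19/6
seg 2: a=3, c=M2/2=0, d=(M3−M2)/(6·3)=0, b=Δ2−h2·(2M2+M3)/6=-7/3
t_q=2 → seg 1, τ=1; S=4+19/6·τ+-11/4·τ²+11/24·τ³=39/8

  seg 0: a=-1 b=71/12 c=0 d=-11/12
  seg 1: a=4 b=19/6 c=-11/4 d=11/24
  seg 2: a=3 b=-7/3 c=0 d=0
S(2) = 39/8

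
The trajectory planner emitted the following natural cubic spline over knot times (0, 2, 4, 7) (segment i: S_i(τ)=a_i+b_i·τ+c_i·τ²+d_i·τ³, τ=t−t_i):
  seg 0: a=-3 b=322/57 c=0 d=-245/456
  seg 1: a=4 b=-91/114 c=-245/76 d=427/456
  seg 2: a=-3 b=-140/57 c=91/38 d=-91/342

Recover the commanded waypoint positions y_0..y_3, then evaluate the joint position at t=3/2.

y_0=-3 y_1=4 y_2=-3 y_3=4
S(3/2) = 4451/1216

y_0 = S_0(0) = a_0 = -3
y_1 = S_1(0) = a_1 = 4
y_2 = S_2(0) = a_2 = -3
y_3 = S_2(3) = 4
t_q=3/2 is in segment 0 (τ=3/2); S_0(τ)=4451/1216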